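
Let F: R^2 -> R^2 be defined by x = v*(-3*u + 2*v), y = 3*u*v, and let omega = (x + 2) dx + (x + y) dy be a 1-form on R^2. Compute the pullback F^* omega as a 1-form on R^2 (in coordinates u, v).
F^* omega = (3*v*(3*u*v - 2)) du + (9*u^2*v - 12*u*v^2 - 6*u + 8*v^3 + 8*v) dv

Using F^*(f dg) = (f ∘ F) d(g ∘ F), substitute each coordinate x_i by F_i(u, v) in f_i, and replace dx_i by d F_i = (∂F_i/∂u) du + (∂F_i/∂v) dv.
  For the x component: f_1(F) = -3*u*v + 2*v^2 + 2; d F_1 = (-3*v) du + (-3*u + 4*v) dv
  For the y component: f_2(F) = 2*v^2; d F_2 = (3*v) du + (3*u) dv
Combining and collecting du, dv coefficients:
  coeff of du: 3*v*(3*u*v - 2)
  coeff of dv: 9*u^2*v - 12*u*v^2 - 6*u + 8*v^3 + 8*v
F^* omega = (3*v*(3*u*v - 2)) du + (9*u^2*v - 12*u*v^2 - 6*u + 8*v^3 + 8*v) dv.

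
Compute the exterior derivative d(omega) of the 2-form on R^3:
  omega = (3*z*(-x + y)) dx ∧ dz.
d(omega) = (-3*z) dx ∧ dy ∧ dz

For a 2-form omega = sum_{i<j} g_{ij} dx_i ∧ dx_j, the exterior derivative is
  d(omega) = sum_{i<j} d(g_{ij}) ∧ dx_i ∧ dx_j = sum_{i<j, k} (∂g_{ij}/∂x_k) dx_k ∧ dx_i ∧ dx_j.
Expand each term, using dx_k ∧ dx_i ∧ dx_j = sgn(permutation) dx_{(a)} ∧ dx_{(b)} ∧ dx_{(c)} with (a < b < c) sorted:
  d(3*z*(-x + y)) includes (∂/∂y)(3*z*(-x + y)) dy = (3*z) dy, which multiplied by dx ∧ dz gives (-3*z) dx ∧ dy ∧ dz
Collecting like 3-forms: d(omega) = (-3*z) dx ∧ dy ∧ dz.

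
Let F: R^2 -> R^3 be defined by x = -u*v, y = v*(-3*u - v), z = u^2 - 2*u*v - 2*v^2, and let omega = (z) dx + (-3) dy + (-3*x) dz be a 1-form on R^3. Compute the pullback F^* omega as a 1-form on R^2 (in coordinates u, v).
F^* omega = (v*(5*u^2 - 4*u*v + 2*v^2 + 9)) du + (-u^3 - 4*u^2*v - 10*u*v^2 + 9*u + 6*v) dv

Using F^*(f dg) = (f ∘ F) d(g ∘ F), substitute each coordinate x_i by F_i(u, v) in f_i, and replace dx_i by d F_i = (∂F_i/∂u) du + (∂F_i/∂v) dv.
  For the x component: f_1(F) = u^2 - 2*u*v - 2*v^2; d F_1 = (-v) du + (-u) dv
  For the y component: f_2(F) = -3; d F_2 = (-3*v) du + (-3*u - 2*v) dv
  For the z component: f_3(F) = 3*u*v; d F_3 = (2*u - 2*v) du + (-2*u - 4*v) dv
Combining and collecting du, dv coefficients:
  coeff of du: v*(5*u^2 - 4*u*v + 2*v^2 + 9)
  coeff of dv: -u^3 - 4*u^2*v - 10*u*v^2 + 9*u + 6*v
F^* omega = (v*(5*u^2 - 4*u*v + 2*v^2 + 9)) du + (-u^3 - 4*u^2*v - 10*u*v^2 + 9*u + 6*v) dv.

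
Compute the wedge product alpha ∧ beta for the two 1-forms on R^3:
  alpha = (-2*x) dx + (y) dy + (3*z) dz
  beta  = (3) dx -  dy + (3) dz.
alpha ∧ beta = (2*x - 3*y) dx ∧ dy + (-6*x - 9*z) dx ∧ dz + (3*y + 3*z) dy ∧ dz

Distribute the wedge, using dx_i ∧ dx_j = -dx_j ∧ dx_i and dx_i ∧ dx_i = 0. For each pair (i, j) with i < j, the coefficient of dx_i ∧ dx_j in alpha ∧ beta is (alpha_i * beta_j - alpha_j * beta_i). Collecting: alpha ∧ beta = (2*x - 3*y) dx ∧ dy + (-6*x - 9*z) dx ∧ dz + (3*y + 3*z) dy ∧ dz.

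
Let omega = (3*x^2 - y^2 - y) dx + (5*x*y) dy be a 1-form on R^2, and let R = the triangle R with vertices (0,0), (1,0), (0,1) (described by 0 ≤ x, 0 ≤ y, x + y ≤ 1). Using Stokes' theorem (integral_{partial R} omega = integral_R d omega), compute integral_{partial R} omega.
integral_(partial R) omega = 5/3

Stokes: integral_partial_R omega = integral_R d omega with d omega = (∂Q/∂x - ∂P/∂y) dx ∧ dy.
  ∂Q/∂x = 5*y
  ∂P/∂y = -2*y - 1
  integrand = ∂Q/∂x - ∂P/∂y = 7*y + 1.
Integrating over R: integral_0^1 integral_0^{1-x} (7*y + 1) dy dx = 5/3.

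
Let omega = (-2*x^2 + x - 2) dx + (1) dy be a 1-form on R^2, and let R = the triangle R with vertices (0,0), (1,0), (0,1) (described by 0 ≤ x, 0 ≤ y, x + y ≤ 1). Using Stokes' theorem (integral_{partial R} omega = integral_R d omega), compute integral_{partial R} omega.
integral_(partial R) omega = 0

Stokes: integral_partial_R omega = integral_R d omega with d omega = (∂Q/∂x - ∂P/∂y) dx ∧ dy.
  ∂Q/∂x = 0
  ∂P/∂y = 0
  integrand = ∂Q/∂x - ∂P/∂y = 0.
Integrating over R: integral_0^1 integral_0^{1-x} (0) dy dx = 0.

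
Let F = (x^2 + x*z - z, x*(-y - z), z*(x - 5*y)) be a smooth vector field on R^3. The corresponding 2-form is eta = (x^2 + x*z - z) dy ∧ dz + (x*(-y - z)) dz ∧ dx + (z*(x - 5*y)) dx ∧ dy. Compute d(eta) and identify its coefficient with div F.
d(eta) = (2*x - 5*y + z) dx ∧ dy ∧ dz; div F = 2*x - 5*y + z

For a 2-form in R^3 of the form above, applying d gives a 3-form with coefficient ∂P/∂x + ∂Q/∂y + ∂R/∂z:
  ∂P/∂x = 2*x + z
  ∂Q/∂y = -x
  ∂R/∂z = x - 5*y
Sum = 2*x - 5*y + z, which is exactly div F.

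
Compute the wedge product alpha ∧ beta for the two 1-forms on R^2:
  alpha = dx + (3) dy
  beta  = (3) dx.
alpha ∧ beta = (-9) dx ∧ dy

Distribute the wedge, using dx_i ∧ dx_j = -dx_j ∧ dx_i and dx_i ∧ dx_i = 0. For each pair (i, j) with i < j, the coefficient of dx_i ∧ dx_j in alpha ∧ beta is (alpha_i * beta_j - alpha_j * beta_i). Collecting: alpha ∧ beta = (-9) dx ∧ dy.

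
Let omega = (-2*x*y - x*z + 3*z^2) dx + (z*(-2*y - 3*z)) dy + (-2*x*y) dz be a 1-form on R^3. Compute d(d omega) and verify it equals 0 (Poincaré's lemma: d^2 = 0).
d(d omega) = 0

Step 1: d omega = sum_{i<j} (∂f_j/∂x_i - ∂f_i/∂x_j) dx_i ∧ dx_j:
  coeff of dx ∧ dy: 2*x
  coeff of dx ∧ dz: x - 2*y - 6*z
  coeff of dy ∧ dz: -2*x + 2*y + 6*z
Step 2: Apply d again to each 2-form coefficient. The only possible 3-form in R^3 is dx ∧ dy ∧ dz, with coefficient
  ∂(coeff of dy∧dz)/∂x - ∂(coeff of dx∧dz)/∂y + ∂(coeff of dx∧dy)/∂z
  = ∂/∂x (-2*x + 2*y + 6*z) - ∂/∂y (x - 2*y - 6*z) + ∂/∂z (2*x).
Each of these terms simplifies to sums of mixed partials that cancel in pairs. The result is 0 (by equality of mixed partials for smooth functions — Schwarz / Clairaut).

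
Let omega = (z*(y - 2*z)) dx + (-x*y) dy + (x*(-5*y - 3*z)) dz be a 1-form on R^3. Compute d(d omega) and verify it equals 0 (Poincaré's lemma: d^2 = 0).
d(d omega) = 0

Step 1: d omega = sum_{i<j} (∂f_j/∂x_i - ∂f_i/∂x_j) dx_i ∧ dx_j:
  coeff of dx ∧ dy: -y - z
  coeff of dx ∧ dz: -6*y + z
  coeff of dy ∧ dz: -5*x
Step 2: Apply d again to each 2-form coefficient. The only possible 3-form in R^3 is dx ∧ dy ∧ dz, with coefficient
  ∂(coeff of dy∧dz)/∂x - ∂(coeff of dx∧dz)/∂y + ∂(coeff of dx∧dy)/∂z
  = ∂/∂x (-5*x) - ∂/∂y (-6*y + z) + ∂/∂z (-y - z).
Each of these terms simplifies to sums of mixed partials that cancel in pairs. The result is 0 (by equality of mixed partials for smooth functions — Schwarz / Clairaut).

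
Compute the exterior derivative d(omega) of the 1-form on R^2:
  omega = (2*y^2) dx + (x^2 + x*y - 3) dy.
d(omega) = (2*x - 3*y) dx ∧ dy

For a 1-form omega = sum_i f_i dx_i, the exterior derivative is
  d(omega) = sum_{i < j} (∂f_j/∂x_i - ∂f_i/∂x_j) dx_i ∧ dx_j.
  coefficient of dx ∧ dy: ∂f_2/∂x - ∂f_1/∂y = ∂(x^2 + x*y - 3)/∂x - ∂(2*y^2)/∂y = 2*x - 3*y
Assembling: d(omega) = (2*x - 3*y) dx ∧ dy.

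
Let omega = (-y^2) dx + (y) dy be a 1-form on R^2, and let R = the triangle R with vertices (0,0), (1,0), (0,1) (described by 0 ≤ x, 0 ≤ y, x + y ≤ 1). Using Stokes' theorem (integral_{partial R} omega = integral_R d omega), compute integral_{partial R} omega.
integral_(partial R) omega = 1/3

Stokes: integral_partial_R omega = integral_R d omega with d omega = (∂Q/∂x - ∂P/∂y) dx ∧ dy.
  ∂Q/∂x = 0
  ∂P/∂y = -2*y
  integrand = ∂Q/∂x - ∂P/∂y = 2*y.
Integrating over R: integral_0^1 integral_0^{1-x} (2*y) dy dx = 1/3.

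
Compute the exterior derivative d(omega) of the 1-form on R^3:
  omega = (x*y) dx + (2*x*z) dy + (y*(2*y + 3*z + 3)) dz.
d(omega) = (-x + 2*z) dx ∧ dy + (-2*x + 4*y + 3*z + 3) dy ∧ dz

For a 1-form omega = sum_i f_i dx_i, the exterior derivative is
  d(omega) = sum_{i < j} (∂f_j/∂x_i - ∂f_i/∂x_j) dx_i ∧ dx_j.
  coefficient of dx ∧ dy: ∂f_2/∂x - ∂f_1/∂y = ∂(2*x*z)/∂x - ∂(x*y)/∂y = -x + 2*z
  coefficient of dy ∧ dz: ∂f_3/∂y - ∂f_2/∂z = ∂(y*(2*y + 3*z + 3))/∂y - ∂(2*x*z)/∂z = -2*x + 4*y + 3*z + 3
Assembling: d(omega) = (-x + 2*z) dx ∧ dy + (-2*x + 4*y + 3*z + 3) dy ∧ dz.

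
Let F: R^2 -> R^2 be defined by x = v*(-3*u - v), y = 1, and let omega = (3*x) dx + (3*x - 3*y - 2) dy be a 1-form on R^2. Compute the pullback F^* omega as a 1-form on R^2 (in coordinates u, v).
F^* omega = (9*v^2*(3*u + v)) du + (3*v*(9*u^2 + 9*u*v + 2*v^2)) dv

Using F^*(f dg) = (f ∘ F) d(g ∘ F), substitute each coordinate x_i by F_i(u, v) in f_i, and replace dx_i by d F_i = (∂F_i/∂u) du + (∂F_i/∂v) dv.
  For the x component: f_1(F) = 3*v*(-3*u - v); d F_1 = (-3*v) du + (-3*u - 2*v) dv
  For the y component: f_2(F) = -9*u*v - 3*v^2 - 5; d F_2 = (0) du + (0) dv
Combining and collecting du, dv coefficients:
  coeff of du: 9*v^2*(3*u + v)
  coeff of dv: 3*v*(9*u^2 + 9*u*v + 2*v^2)
F^* omega = (9*v^2*(3*u + v)) du + (3*v*(9*u^2 + 9*u*v + 2*v^2)) dv.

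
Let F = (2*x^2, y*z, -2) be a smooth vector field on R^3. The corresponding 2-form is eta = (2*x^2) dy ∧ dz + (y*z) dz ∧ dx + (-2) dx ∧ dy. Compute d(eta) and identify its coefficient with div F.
d(eta) = (4*x + z) dx ∧ dy ∧ dz; div F = 4*x + z

For a 2-form in R^3 of the form above, applying d gives a 3-form with coefficient ∂P/∂x + ∂Q/∂y + ∂R/∂z:
  ∂P/∂x = 4*x
  ∂Q/∂y = z
  ∂R/∂z = 0
Sum = 4*x + z, which is exactly div F.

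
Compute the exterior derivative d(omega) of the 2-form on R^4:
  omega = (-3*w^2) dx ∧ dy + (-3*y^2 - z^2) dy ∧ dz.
d(omega) = (-6*w) dx ∧ dy ∧ dw

For a 2-form omega = sum_{i<j} g_{ij} dx_i ∧ dx_j, the exterior derivative is
  d(omega) = sum_{i<j} d(g_{ij}) ∧ dx_i ∧ dx_j = sum_{i<j, k} (∂g_{ij}/∂x_k) dx_k ∧ dx_i ∧ dx_j.
Expand each term, using dx_k ∧ dx_i ∧ dx_j = sgn(permutation) dx_{(a)} ∧ dx_{(b)} ∧ dx_{(c)} with (a < b < c) sorted:
  d(-3*w^2) includes (∂/∂w)(-3*w^2) dw = (-6*w) dw, which multiplied by dx ∧ dy gives (-6*w) dx ∧ dy ∧ dw
Collecting like 3-forms: d(omega) = (-6*w) dx ∧ dy ∧ dw.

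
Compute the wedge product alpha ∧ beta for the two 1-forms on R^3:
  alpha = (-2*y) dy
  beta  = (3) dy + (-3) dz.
alpha ∧ beta = (6*y) dy ∧ dz

Distribute the wedge, using dx_i ∧ dx_j = -dx_j ∧ dx_i and dx_i ∧ dx_i = 0. For each pair (i, j) with i < j, the coefficient of dx_i ∧ dx_j in alpha ∧ beta is (alpha_i * beta_j - alpha_j * beta_i). Collecting: alpha ∧ beta = (6*y) dy ∧ dz.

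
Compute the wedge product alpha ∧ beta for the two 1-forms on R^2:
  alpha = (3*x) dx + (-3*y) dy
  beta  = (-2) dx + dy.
alpha ∧ beta = (3*x - 6*y) dx ∧ dy

Distribute the wedge, using dx_i ∧ dx_j = -dx_j ∧ dx_i and dx_i ∧ dx_i = 0. For each pair (i, j) with i < j, the coefficient of dx_i ∧ dx_j in alpha ∧ beta is (alpha_i * beta_j - alpha_j * beta_i). Collecting: alpha ∧ beta = (3*x - 6*y) dx ∧ dy.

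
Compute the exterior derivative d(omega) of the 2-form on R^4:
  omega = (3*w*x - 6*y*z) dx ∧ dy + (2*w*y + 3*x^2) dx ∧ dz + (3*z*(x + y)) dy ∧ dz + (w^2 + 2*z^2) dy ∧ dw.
d(omega) = (-2*w - 6*y + 3*z) dx ∧ dy ∧ dz + (3*x) dx ∧ dy ∧ dw + (2*y) dx ∧ dz ∧ dw + (-4*z) dy ∧ dz ∧ dw

For a 2-form omega = sum_{i<j} g_{ij} dx_i ∧ dx_j, the exterior derivative is
  d(omega) = sum_{i<j} d(g_{ij}) ∧ dx_i ∧ dx_j = sum_{i<j, k} (∂g_{ij}/∂x_k) dx_k ∧ dx_i ∧ dx_j.
Expand each term, using dx_k ∧ dx_i ∧ dx_j = sgn(permutation) dx_{(a)} ∧ dx_{(b)} ∧ dx_{(c)} with (a < b < c) sorted:
  d(3*w*x - 6*y*z) includes (∂/∂z)(3*w*x - 6*y*z) dz = (-6*y) dz, which multiplied by dx ∧ dy gives (-6*y) dx ∧ dy ∧ dz
  d(3*w*x - 6*y*z) includes (∂/∂w)(3*w*x - 6*y*z) dw = (3*x) dw, which multiplied by dx ∧ dy gives (3*x) dx ∧ dy ∧ dw
  d(2*w*y + 3*x^2) includes (∂/∂y)(2*w*y + 3*x^2) dy = (2*w) dy, which multiplied by dx ∧ dz gives (-2*w) dx ∧ dy ∧ dz
  d(2*w*y + 3*x^2) includes (∂/∂w)(2*w*y + 3*x^2) dw = (2*y) dw, which multiplied by dx ∧ dz gives (2*y) dx ∧ dz ∧ dw
  d(3*z*(x + y)) includes (∂/∂x)(3*z*(x + y)) dx = (3*z) dx, which multiplied by dy ∧ dz gives (3*z) dx ∧ dy ∧ dz
  d(w^2 + 2*z^2) includes (∂/∂z)(w^2 + 2*z^2) dz = (4*z) dz, which multiplied by dy ∧ dw gives (-4*z) dy ∧ dz ∧ dw
Collecting like 3-forms: d(omega) = (-2*w - 6*y + 3*z) dx ∧ dy ∧ dz + (3*x) dx ∧ dy ∧ dw + (2*y) dx ∧ dz ∧ dw + (-4*z) dy ∧ dz ∧ dw.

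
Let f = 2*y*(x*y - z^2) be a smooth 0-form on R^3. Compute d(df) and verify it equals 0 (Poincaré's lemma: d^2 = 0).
d(df) = 0

Step 1: df = sum_i (∂f/∂x_i) dx_i = (2*y^2) dx + (4*x*y - 2*z^2) dy + (-4*y*z) dz.
Step 2: Apply d again. Using the 1-form formula, the coefficient of dx ∧ dy in d(df) is ∂^2 f/∂x ∂y - ∂^2 f/∂y ∂x = (4*y) - (4*y) = 0 (equality of mixed partials for smooth f).
Similarly for dx ∧ dz and dy ∧ dz — all coefficients vanish. So d(df) = 0.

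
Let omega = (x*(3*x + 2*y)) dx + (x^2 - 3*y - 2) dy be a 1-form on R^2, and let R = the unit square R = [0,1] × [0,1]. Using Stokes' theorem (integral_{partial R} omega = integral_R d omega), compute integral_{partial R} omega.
integral_(partial R) omega = 0

Stokes: integral_partial_R omega = integral_R d omega with d omega = (∂Q/∂x - ∂P/∂y) dx ∧ dy.
  ∂Q/∂x = 2*x
  ∂P/∂y = 2*x
  integrand = ∂Q/∂x - ∂P/∂y = 0.
Integrating over R: integral_0^1 integral_0^1 (0) dx dy = 0.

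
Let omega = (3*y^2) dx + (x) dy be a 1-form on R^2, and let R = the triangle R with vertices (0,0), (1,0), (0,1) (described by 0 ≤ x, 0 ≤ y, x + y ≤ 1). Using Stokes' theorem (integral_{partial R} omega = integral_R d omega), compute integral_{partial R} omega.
integral_(partial R) omega = -1/2

Stokes: integral_partial_R omega = integral_R d omega with d omega = (∂Q/∂x - ∂P/∂y) dx ∧ dy.
  ∂Q/∂x = 1
  ∂P/∂y = 6*y
  integrand = ∂Q/∂x - ∂P/∂y = 1 - 6*y.
Integrating over R: integral_0^1 integral_0^{1-x} (1 - 6*y) dy dx = -1/2.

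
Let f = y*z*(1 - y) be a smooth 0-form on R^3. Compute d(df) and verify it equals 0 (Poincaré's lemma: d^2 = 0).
d(df) = 0

Step 1: df = sum_i (∂f/∂x_i) dx_i = (0) dx + (z*(1 - 2*y)) dy + (y*(1 - y)) dz.
Step 2: Apply d again. Using the 1-form formula, the coefficient of dx ∧ dy in d(df) is ∂^2 f/∂x ∂y - ∂^2 f/∂y ∂x = (0) - (0) = 0 (equality of mixed partials for smooth f).
Similarly for dx ∧ dz and dy ∧ dz — all coefficients vanish. So d(df) = 0.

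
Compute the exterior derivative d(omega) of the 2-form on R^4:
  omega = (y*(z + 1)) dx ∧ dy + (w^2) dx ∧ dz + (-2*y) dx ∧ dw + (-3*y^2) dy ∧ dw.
d(omega) = (y) dx ∧ dy ∧ dz + (2*w) dx ∧ dz ∧ dw + (2) dx ∧ dy ∧ dw

For a 2-form omega = sum_{i<j} g_{ij} dx_i ∧ dx_j, the exterior derivative is
  d(omega) = sum_{i<j} d(g_{ij}) ∧ dx_i ∧ dx_j = sum_{i<j, k} (∂g_{ij}/∂x_k) dx_k ∧ dx_i ∧ dx_j.
Expand each term, using dx_k ∧ dx_i ∧ dx_j = sgn(permutation) dx_{(a)} ∧ dx_{(b)} ∧ dx_{(c)} with (a < b < c) sorted:
  d(y*(z + 1)) includes (∂/∂z)(y*(z + 1)) dz = (y) dz, which multiplied by dx ∧ dy gives (y) dx ∧ dy ∧ dz
  d(w^2) includes (∂/∂w)(w^2) dw = (2*w) dw, which multiplied by dx ∧ dz gives (2*w) dx ∧ dz ∧ dw
  d(-2*y) includes (∂/∂y)(-2*y) dy = (-2) dy, which multiplied by dx ∧ dw gives (2) dx ∧ dy ∧ dw
Collecting like 3-forms: d(omega) = (y) dx ∧ dy ∧ dz + (2*w) dx ∧ dz ∧ dw + (2) dx ∧ dy ∧ dw.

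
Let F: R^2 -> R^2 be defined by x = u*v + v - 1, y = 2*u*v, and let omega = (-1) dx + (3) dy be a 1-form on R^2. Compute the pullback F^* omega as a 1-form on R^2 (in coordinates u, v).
F^* omega = (5*v) du + (5*u - 1) dv

Using F^*(f dg) = (f ∘ F) d(g ∘ F), substitute each coordinate x_i by F_i(u, v) in f_i, and replace dx_i by d F_i = (∂F_i/∂u) du + (∂F_i/∂v) dv.
  For the x component: f_1(F) = -1; d F_1 = (v) du + (u + 1) dv
  For the y component: f_2(F) = 3; d F_2 = (2*v) du + (2*u) dv
Combining and collecting du, dv coefficients:
  coeff of du: 5*v
  coeff of dv: 5*u - 1
F^* omega = (5*v) du + (5*u - 1) dv.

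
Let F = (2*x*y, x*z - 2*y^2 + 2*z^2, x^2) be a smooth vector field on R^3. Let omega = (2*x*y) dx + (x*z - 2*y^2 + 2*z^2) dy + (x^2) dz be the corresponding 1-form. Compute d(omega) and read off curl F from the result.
d(omega) = (-x - 4*z) dy ∧ dz + (-2*x) dz ∧ dx + (-2*x + z) dx ∧ dy; curl F = (-x - 4*z, -2*x, -2*x + z)

d omega = sum_{i<j} (∂f_j/∂x_i - ∂f_i/∂x_j) dx_i ∧ dx_j. Under the identification (dy ∧ dz, dz ∧ dx, dx ∧ dy) ↔ (e_x, e_y, e_z), the coefficients are exactly the components of curl F. Compute:
  ∂R/∂y - ∂Q/∂z = (0) - (x + 4*z) = -x - 4*z
  ∂P/∂z - ∂R/∂x = (0) - (2*x) = -2*x
  ∂Q/∂x - ∂P/∂y = (z) - (2*x) = -2*x + z.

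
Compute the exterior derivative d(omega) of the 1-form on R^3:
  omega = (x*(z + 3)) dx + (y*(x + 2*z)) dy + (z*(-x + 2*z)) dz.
d(omega) = (y) dx ∧ dy + (-x - z) dx ∧ dz + (-2*y) dy ∧ dz

For a 1-form omega = sum_i f_i dx_i, the exterior derivative is
  d(omega) = sum_{i < j} (∂f_j/∂x_i - ∂f_i/∂x_j) dx_i ∧ dx_j.
  coefficient of dx ∧ dy: ∂f_2/∂x - ∂f_1/∂y = ∂(y*(x + 2*z))/∂x - ∂(x*(z + 3))/∂y = y
  coefficient of dx ∧ dz: ∂f_3/∂x - ∂f_1/∂z = ∂(z*(-x + 2*z))/∂x - ∂(x*(z + 3))/∂z = -x - z
  coefficient of dy ∧ dz: ∂f_3/∂y - ∂f_2/∂z = ∂(z*(-x + 2*z))/∂y - ∂(y*(x + 2*z))/∂z = -2*y
Assembling: d(omega) = (y) dx ∧ dy + (-x - z) dx ∧ dz + (-2*y) dy ∧ dz.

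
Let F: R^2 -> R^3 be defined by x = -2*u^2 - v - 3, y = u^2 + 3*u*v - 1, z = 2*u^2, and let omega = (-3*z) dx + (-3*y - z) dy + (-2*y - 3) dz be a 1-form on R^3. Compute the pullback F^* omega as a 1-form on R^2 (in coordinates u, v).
F^* omega = (6*u^3 - 57*u^2*v - 27*u*v^2 + 2*u + 9*v) du + (3*u*(-5*u^2 - 9*u*v + 2*u + 3)) dv

Using F^*(f dg) = (f ∘ F) d(g ∘ F), substitute each coordinate x_i by F_i(u, v) in f_i, and replace dx_i by d F_i = (∂F_i/∂u) du + (∂F_i/∂v) dv.
  For the x component: f_1(F) = -6*u^2; d F_1 = (-4*u) du + (-1) dv
  For the y component: f_2(F) = -5*u^2 - 9*u*v + 3; d F_2 = (2*u + 3*v) du + (3*u) dv
  For the z component: f_3(F) = -2*u^2 - 6*u*v - 1; d F_3 = (4*u) du + (0) dv
Combining and collecting du, dv coefficients:
  coeff of du: 6*u^3 - 57*u^2*v - 27*u*v^2 + 2*u + 9*v
  coeff of dv: 3*u*(-5*u^2 - 9*u*v + 2*u + 3)
F^* omega = (6*u^3 - 57*u^2*v - 27*u*v^2 + 2*u + 9*v) du + (3*u*(-5*u^2 - 9*u*v + 2*u + 3)) dv.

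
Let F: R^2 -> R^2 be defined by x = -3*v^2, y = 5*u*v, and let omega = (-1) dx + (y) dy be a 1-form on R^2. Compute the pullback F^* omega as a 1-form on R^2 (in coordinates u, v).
F^* omega = (25*u*v^2) du + (v*(25*u^2 + 6)) dv

Using F^*(f dg) = (f ∘ F) d(g ∘ F), substitute each coordinate x_i by F_i(u, v) in f_i, and replace dx_i by d F_i = (∂F_i/∂u) du + (∂F_i/∂v) dv.
  For the x component: f_1(F) = -1; d F_1 = (0) du + (-6*v) dv
  For the y component: f_2(F) = 5*u*v; d F_2 = (5*v) du + (5*u) dv
Combining and collecting du, dv coefficients:
  coeff of du: 25*u*v^2
  coeff of dv: v*(25*u^2 + 6)
F^* omega = (25*u*v^2) du + (v*(25*u^2 + 6)) dv.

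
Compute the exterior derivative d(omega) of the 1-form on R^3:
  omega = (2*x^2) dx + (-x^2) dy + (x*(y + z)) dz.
d(omega) = (-2*x) dx ∧ dy + (y + z) dx ∧ dz + (x) dy ∧ dz

For a 1-form omega = sum_i f_i dx_i, the exterior derivative is
  d(omega) = sum_{i < j} (∂f_j/∂x_i - ∂f_i/∂x_j) dx_i ∧ dx_j.
  coefficient of dx ∧ dy: ∂f_2/∂x - ∂f_1/∂y = ∂(-x^2)/∂x - ∂(2*x^2)/∂y = -2*x
  coefficient of dx ∧ dz: ∂f_3/∂x - ∂f_1/∂z = ∂(x*(y + z))/∂x - ∂(2*x^2)/∂z = y + z
  coefficient of dy ∧ dz: ∂f_3/∂y - ∂f_2/∂z = ∂(x*(y + z))/∂y - ∂(-x^2)/∂z = x
Assembling: d(omega) = (-2*x) dx ∧ dy + (y + z) dx ∧ dz + (x) dy ∧ dz.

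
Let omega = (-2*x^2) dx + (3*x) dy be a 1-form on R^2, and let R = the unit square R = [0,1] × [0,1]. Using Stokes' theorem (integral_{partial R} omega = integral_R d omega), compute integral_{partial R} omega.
integral_(partial R) omega = 3

Stokes: integral_partial_R omega = integral_R d omega with d omega = (∂Q/∂x - ∂P/∂y) dx ∧ dy.
  ∂Q/∂x = 3
  ∂P/∂y = 0
  integrand = ∂Q/∂x - ∂P/∂y = 3.
Integrating over R: integral_0^1 integral_0^1 (3) dx dy = 3.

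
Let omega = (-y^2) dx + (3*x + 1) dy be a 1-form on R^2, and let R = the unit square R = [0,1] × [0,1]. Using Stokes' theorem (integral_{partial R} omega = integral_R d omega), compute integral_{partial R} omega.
integral_(partial R) omega = 4

Stokes: integral_partial_R omega = integral_R d omega with d omega = (∂Q/∂x - ∂P/∂y) dx ∧ dy.
  ∂Q/∂x = 3
  ∂P/∂y = -2*y
  integrand = ∂Q/∂x - ∂P/∂y = 2*y + 3.
Integrating over R: integral_0^1 integral_0^1 (2*y + 3) dx dy = 4.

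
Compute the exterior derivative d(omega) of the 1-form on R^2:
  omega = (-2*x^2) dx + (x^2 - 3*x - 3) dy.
d(omega) = (2*x - 3) dx ∧ dy

For a 1-form omega = sum_i f_i dx_i, the exterior derivative is
  d(omega) = sum_{i < j} (∂f_j/∂x_i - ∂f_i/∂x_j) dx_i ∧ dx_j.
  coefficient of dx ∧ dy: ∂f_2/∂x - ∂f_1/∂y = ∂(x^2 - 3*x - 3)/∂x - ∂(-2*x^2)/∂y = 2*x - 3
Assembling: d(omega) = (2*x - 3) dx ∧ dy.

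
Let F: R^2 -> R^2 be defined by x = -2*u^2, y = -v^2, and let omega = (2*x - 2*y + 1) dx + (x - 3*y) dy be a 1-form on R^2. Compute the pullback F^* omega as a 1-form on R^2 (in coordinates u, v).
F^* omega = (4*u*(4*u^2 - 2*v^2 - 1)) du + (4*u^2*v - 6*v^3) dv

Using F^*(f dg) = (f ∘ F) d(g ∘ F), substitute each coordinate x_i by F_i(u, v) in f_i, and replace dx_i by d F_i = (∂F_i/∂u) du + (∂F_i/∂v) dv.
  For the x component: f_1(F) = -4*u^2 + 2*v^2 + 1; d F_1 = (-4*u) du + (0) dv
  For the y component: f_2(F) = -2*u^2 + 3*v^2; d F_2 = (0) du + (-2*v) dv
Combining and collecting du, dv coefficients:
  coeff of du: 4*u*(4*u^2 - 2*v^2 - 1)
  coeff of dv: 4*u^2*v - 6*v^3
F^* omega = (4*u*(4*u^2 - 2*v^2 - 1)) du + (4*u^2*v - 6*v^3) dv.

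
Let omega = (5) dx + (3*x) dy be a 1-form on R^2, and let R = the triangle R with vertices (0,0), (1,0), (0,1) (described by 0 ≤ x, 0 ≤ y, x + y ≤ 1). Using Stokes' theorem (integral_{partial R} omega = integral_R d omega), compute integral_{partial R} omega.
integral_(partial R) omega = 3/2

Stokes: integral_partial_R omega = integral_R d omega with d omega = (∂Q/∂x - ∂P/∂y) dx ∧ dy.
  ∂Q/∂x = 3
  ∂P/∂y = 0
  integrand = ∂Q/∂x - ∂P/∂y = 3.
Integrating over R: integral_0^1 integral_0^{1-x} (3) dy dx = 3/2.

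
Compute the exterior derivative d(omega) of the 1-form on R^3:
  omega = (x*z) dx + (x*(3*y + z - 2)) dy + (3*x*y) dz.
d(omega) = (3*y + z - 2) dx ∧ dy + (-x + 3*y) dx ∧ dz + (2*x) dy ∧ dz

For a 1-form omega = sum_i f_i dx_i, the exterior derivative is
  d(omega) = sum_{i < j} (∂f_j/∂x_i - ∂f_i/∂x_j) dx_i ∧ dx_j.
  coefficient of dx ∧ dy: ∂f_2/∂x - ∂f_1/∂y = ∂(x*(3*y + z - 2))/∂x - ∂(x*z)/∂y = 3*y + z - 2
  coefficient of dx ∧ dz: ∂f_3/∂x - ∂f_1/∂z = ∂(3*x*y)/∂x - ∂(x*z)/∂z = -x + 3*y
  coefficient of dy ∧ dz: ∂f_3/∂y - ∂f_2/∂z = ∂(3*x*y)/∂y - ∂(x*(3*y + z - 2))/∂z = 2*x
Assembling: d(omega) = (3*y + z - 2) dx ∧ dy + (-x + 3*y) dx ∧ dz + (2*x) dy ∧ dz.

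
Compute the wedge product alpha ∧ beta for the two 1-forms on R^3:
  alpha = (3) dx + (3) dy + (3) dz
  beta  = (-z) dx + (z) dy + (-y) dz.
alpha ∧ beta = (6*z) dx ∧ dy + (-3*y + 3*z) dx ∧ dz + (-3*y - 3*z) dy ∧ dz

Distribute the wedge, using dx_i ∧ dx_j = -dx_j ∧ dx_i and dx_i ∧ dx_i = 0. For each pair (i, j) with i < j, the coefficient of dx_i ∧ dx_j in alpha ∧ beta is (alpha_i * beta_j - alpha_j * beta_i). Collecting: alpha ∧ beta = (6*z) dx ∧ dy + (-3*y + 3*z) dx ∧ dz + (-3*y - 3*z) dy ∧ dz.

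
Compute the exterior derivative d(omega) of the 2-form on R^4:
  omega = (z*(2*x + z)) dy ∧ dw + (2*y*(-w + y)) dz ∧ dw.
d(omega) = (2*z) dx ∧ dy ∧ dw + (-2*w - 2*x + 4*y - 2*z) dy ∧ dz ∧ dw

For a 2-form omega = sum_{i<j} g_{ij} dx_i ∧ dx_j, the exterior derivative is
  d(omega) = sum_{i<j} d(g_{ij}) ∧ dx_i ∧ dx_j = sum_{i<j, k} (∂g_{ij}/∂x_k) dx_k ∧ dx_i ∧ dx_j.
Expand each term, using dx_k ∧ dx_i ∧ dx_j = sgn(permutation) dx_{(a)} ∧ dx_{(b)} ∧ dx_{(c)} with (a < b < c) sorted:
  d(z*(2*x + z)) includes (∂/∂x)(z*(2*x + z)) dx = (2*z) dx, which multiplied by dy ∧ dw gives (2*z) dx ∧ dy ∧ dw
  d(z*(2*x + z)) includes (∂/∂z)(z*(2*x + z)) dz = (2*x + 2*z) dz, which multiplied by dy ∧ dw gives (-2*x - 2*z) dy ∧ dz ∧ dw
  d(2*y*(-w + y)) includes (∂/∂y)(2*y*(-w + y)) dy = (-2*w + 4*y) dy, which multiplied by dz ∧ dw gives (-2*w + 4*y) dy ∧ dz ∧ dw
Collecting like 3-forms: d(omega) = (2*z) dx ∧ dy ∧ dw + (-2*w - 2*x + 4*y - 2*z) dy ∧ dz ∧ dw.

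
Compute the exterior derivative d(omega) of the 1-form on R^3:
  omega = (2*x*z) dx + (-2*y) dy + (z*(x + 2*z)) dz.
d(omega) = (-2*x + z) dx ∧ dz

For a 1-form omega = sum_i f_i dx_i, the exterior derivative is
  d(omega) = sum_{i < j} (∂f_j/∂x_i - ∂f_i/∂x_j) dx_i ∧ dx_j.
  coefficient of dx ∧ dz: ∂f_3/∂x - ∂f_1/∂z = ∂(z*(x + 2*z))/∂x - ∂(2*x*z)/∂z = -2*x + z
Assembling: d(omega) = (-2*x + z) dx ∧ dz.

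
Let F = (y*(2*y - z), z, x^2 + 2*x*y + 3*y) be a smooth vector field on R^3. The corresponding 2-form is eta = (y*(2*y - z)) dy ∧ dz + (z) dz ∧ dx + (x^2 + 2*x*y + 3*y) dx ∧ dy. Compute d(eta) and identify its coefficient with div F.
d(eta) = (0) dx ∧ dy ∧ dz; div F = 0

For a 2-form in R^3 of the form above, applying d gives a 3-form with coefficient ∂P/∂x + ∂Q/∂y + ∂R/∂z:
  ∂P/∂x = 0
  ∂Q/∂y = 0
  ∂R/∂z = 0
Sum = 0, which is exactly div F.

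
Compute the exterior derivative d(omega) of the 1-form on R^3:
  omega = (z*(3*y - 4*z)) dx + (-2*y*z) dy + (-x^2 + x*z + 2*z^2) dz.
d(omega) = (-3*z) dx ∧ dy + (-2*x - 3*y + 9*z) dx ∧ dz + (2*y) dy ∧ dz

For a 1-form omega = sum_i f_i dx_i, the exterior derivative is
  d(omega) = sum_{i < j} (∂f_j/∂x_i - ∂f_i/∂x_j) dx_i ∧ dx_j.
  coefficient of dx ∧ dy: ∂f_2/∂x - ∂f_1/∂y = ∂(-2*y*z)/∂x - ∂(z*(3*y - 4*z))/∂y = -3*z
  coefficient of dx ∧ dz: ∂f_3/∂x - ∂f_1/∂z = ∂(-x^2 + x*z + 2*z^2)/∂x - ∂(z*(3*y - 4*z))/∂z = -2*x - 3*y + 9*z
  coefficient of dy ∧ dz: ∂f_3/∂y - ∂f_2/∂z = ∂(-x^2 + x*z + 2*z^2)/∂y - ∂(-2*y*z)/∂z = 2*y
Assembling: d(omega) = (-3*z) dx ∧ dy + (-2*x - 3*y + 9*z) dx ∧ dz + (2*y) dy ∧ dz.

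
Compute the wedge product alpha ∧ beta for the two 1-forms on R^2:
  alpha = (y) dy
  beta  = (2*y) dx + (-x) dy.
alpha ∧ beta = (-2*y^2) dx ∧ dy

Distribute the wedge, using dx_i ∧ dx_j = -dx_j ∧ dx_i and dx_i ∧ dx_i = 0. For each pair (i, j) with i < j, the coefficient of dx_i ∧ dx_j in alpha ∧ beta is (alpha_i * beta_j - alpha_j * beta_i). Collecting: alpha ∧ beta = (-2*y^2) dx ∧ dy.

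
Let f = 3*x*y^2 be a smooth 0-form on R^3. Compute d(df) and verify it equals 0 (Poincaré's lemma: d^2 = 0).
d(df) = 0

Step 1: df = sum_i (∂f/∂x_i) dx_i = (3*y^2) dx + (6*x*y) dy + (0) dz.
Step 2: Apply d again. Using the 1-form formula, the coefficient of dx ∧ dy in d(df) is ∂^2 f/∂x ∂y - ∂^2 f/∂y ∂x = (6*y) - (6*y) = 0 (equality of mixed partials for smooth f).
Similarly for dx ∧ dz and dy ∧ dz — all coefficients vanish. So d(df) = 0.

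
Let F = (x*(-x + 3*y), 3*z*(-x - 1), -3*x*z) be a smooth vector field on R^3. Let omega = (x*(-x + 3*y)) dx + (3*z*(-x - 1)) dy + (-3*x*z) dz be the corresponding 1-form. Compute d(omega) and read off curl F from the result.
d(omega) = (3*x + 3) dy ∧ dz + (3*z) dz ∧ dx + (-3*x - 3*z) dx ∧ dy; curl F = (3*x + 3, 3*z, -3*x - 3*z)

d omega = sum_{i<j} (∂f_j/∂x_i - ∂f_i/∂x_j) dx_i ∧ dx_j. Under the identification (dy ∧ dz, dz ∧ dx, dx ∧ dy) ↔ (e_x, e_y, e_z), the coefficients are exactly the components of curl F. Compute:
  ∂R/∂y - ∂Q/∂z = (0) - (-3*x - 3) = 3*x + 3
  ∂P/∂z - ∂R/∂x = (0) - (-3*z) = 3*z
  ∂Q/∂x - ∂P/∂y = (-3*z) - (3*x) = -3*x - 3*z.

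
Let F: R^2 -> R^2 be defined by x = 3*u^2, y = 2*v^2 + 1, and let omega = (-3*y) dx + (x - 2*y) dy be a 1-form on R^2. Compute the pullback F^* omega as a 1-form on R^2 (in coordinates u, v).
F^* omega = (18*u*(-2*v^2 - 1)) du + (4*v*(3*u^2 - 4*v^2 - 2)) dv

Using F^*(f dg) = (f ∘ F) d(g ∘ F), substitute each coordinate x_i by F_i(u, v) in f_i, and replace dx_i by d F_i = (∂F_i/∂u) du + (∂F_i/∂v) dv.
  For the x component: f_1(F) = -6*v^2 - 3; d F_1 = (6*u) du + (0) dv
  For the y component: f_2(F) = 3*u^2 - 4*v^2 - 2; d F_2 = (0) du + (4*v) dv
Combining and collecting du, dv coefficients:
  coeff of du: 18*u*(-2*v^2 - 1)
  coeff of dv: 4*v*(3*u^2 - 4*v^2 - 2)
F^* omega = (18*u*(-2*v^2 - 1)) du + (4*v*(3*u^2 - 4*v^2 - 2)) dv.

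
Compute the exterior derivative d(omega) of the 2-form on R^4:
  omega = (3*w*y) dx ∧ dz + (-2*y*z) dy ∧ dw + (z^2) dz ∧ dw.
d(omega) = (-3*w) dx ∧ dy ∧ dz + (3*y) dx ∧ dz ∧ dw + (2*y) dy ∧ dz ∧ dw

For a 2-form omega = sum_{i<j} g_{ij} dx_i ∧ dx_j, the exterior derivative is
  d(omega) = sum_{i<j} d(g_{ij}) ∧ dx_i ∧ dx_j = sum_{i<j, k} (∂g_{ij}/∂x_k) dx_k ∧ dx_i ∧ dx_j.
Expand each term, using dx_k ∧ dx_i ∧ dx_j = sgn(permutation) dx_{(a)} ∧ dx_{(b)} ∧ dx_{(c)} with (a < b < c) sorted:
  d(3*w*y) includes (∂/∂y)(3*w*y) dy = (3*w) dy, which multiplied by dx ∧ dz gives (-3*w) dx ∧ dy ∧ dz
  d(3*w*y) includes (∂/∂w)(3*w*y) dw = (3*y) dw, which multiplied by dx ∧ dz gives (3*y) dx ∧ dz ∧ dw
  d(-2*y*z) includes (∂/∂z)(-2*y*z) dz = (-2*y) dz, which multiplied by dy ∧ dw gives (2*y) dy ∧ dz ∧ dw
Collecting like 3-forms: d(omega) = (-3*w) dx ∧ dy ∧ dz + (3*y) dx ∧ dz ∧ dw + (2*y) dy ∧ dz ∧ dw.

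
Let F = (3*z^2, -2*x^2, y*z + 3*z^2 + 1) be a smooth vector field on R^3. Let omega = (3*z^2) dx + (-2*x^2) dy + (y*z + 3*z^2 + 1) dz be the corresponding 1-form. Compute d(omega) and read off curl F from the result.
d(omega) = (z) dy ∧ dz + (6*z) dz ∧ dx + (-4*x) dx ∧ dy; curl F = (z, 6*z, -4*x)

d omega = sum_{i<j} (∂f_j/∂x_i - ∂f_i/∂x_j) dx_i ∧ dx_j. Under the identification (dy ∧ dz, dz ∧ dx, dx ∧ dy) ↔ (e_x, e_y, e_z), the coefficients are exactly the components of curl F. Compute:
  ∂R/∂y - ∂Q/∂z = (z) - (0) = z
  ∂P/∂z - ∂R/∂x = (6*z) - (0) = 6*z
  ∂Q/∂x - ∂P/∂y = (-4*x) - (0) = -4*x.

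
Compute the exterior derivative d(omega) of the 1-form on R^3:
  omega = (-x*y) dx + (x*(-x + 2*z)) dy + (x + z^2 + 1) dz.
d(omega) = (-x + 2*z) dx ∧ dy + (1) dx ∧ dz + (-2*x) dy ∧ dz

For a 1-form omega = sum_i f_i dx_i, the exterior derivative is
  d(omega) = sum_{i < j} (∂f_j/∂x_i - ∂f_i/∂x_j) dx_i ∧ dx_j.
  coefficient of dx ∧ dy: ∂f_2/∂x - ∂f_1/∂y = ∂(x*(-x + 2*z))/∂x - ∂(-x*y)/∂y = -x + 2*z
  coefficient of dx ∧ dz: ∂f_3/∂x - ∂f_1/∂z = ∂(x + z^2 + 1)/∂x - ∂(-x*y)/∂z = 1
  coefficient of dy ∧ dz: ∂f_3/∂y - ∂f_2/∂z = ∂(x + z^2 + 1)/∂y - ∂(x*(-x + 2*z))/∂z = -2*x
Assembling: d(omega) = (-x + 2*z) dx ∧ dy + (1) dx ∧ dz + (-2*x) dy ∧ dz.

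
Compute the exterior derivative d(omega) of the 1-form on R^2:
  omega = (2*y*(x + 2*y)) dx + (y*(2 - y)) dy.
d(omega) = (-2*x - 8*y) dx ∧ dy

For a 1-form omega = sum_i f_i dx_i, the exterior derivative is
  d(omega) = sum_{i < j} (∂f_j/∂x_i - ∂f_i/∂x_j) dx_i ∧ dx_j.
  coefficient of dx ∧ dy: ∂f_2/∂x - ∂f_1/∂y = ∂(y*(2 - y))/∂x - ∂(2*y*(x + 2*y))/∂y = -2*x - 8*y
Assembling: d(omega) = (-2*x - 8*y) dx ∧ dy.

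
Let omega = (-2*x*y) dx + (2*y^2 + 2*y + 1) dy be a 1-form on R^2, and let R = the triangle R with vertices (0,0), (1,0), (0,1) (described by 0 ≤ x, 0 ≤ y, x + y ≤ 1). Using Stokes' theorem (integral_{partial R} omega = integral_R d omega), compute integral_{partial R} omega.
integral_(partial R) omega = 1/3

Stokes: integral_partial_R omega = integral_R d omega with d omega = (∂Q/∂x - ∂P/∂y) dx ∧ dy.
  ∂Q/∂x = 0
  ∂P/∂y = -2*x
  integrand = ∂Q/∂x - ∂P/∂y = 2*x.
Integrating over R: integral_0^1 integral_0^{1-x} (2*x) dy dx = 1/3.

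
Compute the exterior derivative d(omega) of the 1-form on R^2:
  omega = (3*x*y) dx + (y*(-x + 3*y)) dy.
d(omega) = (-3*x - y) dx ∧ dy

For a 1-form omega = sum_i f_i dx_i, the exterior derivative is
  d(omega) = sum_{i < j} (∂f_j/∂x_i - ∂f_i/∂x_j) dx_i ∧ dx_j.
  coefficient of dx ∧ dy: ∂f_2/∂x - ∂f_1/∂y = ∂(y*(-x + 3*y))/∂x - ∂(3*x*y)/∂y = -3*x - y
Assembling: d(omega) = (-3*x - y) dx ∧ dy.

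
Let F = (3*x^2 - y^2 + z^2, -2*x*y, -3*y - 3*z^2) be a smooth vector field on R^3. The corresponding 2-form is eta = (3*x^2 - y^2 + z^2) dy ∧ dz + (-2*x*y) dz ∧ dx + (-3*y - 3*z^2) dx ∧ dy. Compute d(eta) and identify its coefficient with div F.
d(eta) = (4*x - 6*z) dx ∧ dy ∧ dz; div F = 4*x - 6*z

For a 2-form in R^3 of the form above, applying d gives a 3-form with coefficient ∂P/∂x + ∂Q/∂y + ∂R/∂z:
  ∂P/∂x = 6*x
  ∂Q/∂y = -2*x
  ∂R/∂z = -6*z
Sum = 4*x - 6*z, which is exactly div F.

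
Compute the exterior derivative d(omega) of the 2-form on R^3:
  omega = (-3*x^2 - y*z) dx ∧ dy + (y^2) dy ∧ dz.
d(omega) = (-y) dx ∧ dy ∧ dz

For a 2-form omega = sum_{i<j} g_{ij} dx_i ∧ dx_j, the exterior derivative is
  d(omega) = sum_{i<j} d(g_{ij}) ∧ dx_i ∧ dx_j = sum_{i<j, k} (∂g_{ij}/∂x_k) dx_k ∧ dx_i ∧ dx_j.
Expand each term, using dx_k ∧ dx_i ∧ dx_j = sgn(permutation) dx_{(a)} ∧ dx_{(b)} ∧ dx_{(c)} with (a < b < c) sorted:
  d(-3*x^2 - y*z) includes (∂/∂z)(-3*x^2 - y*z) dz = (-y) dz, which multiplied by dx ∧ dy gives (-y) dx ∧ dy ∧ dz
Collecting like 3-forms: d(omega) = (-y) dx ∧ dy ∧ dz.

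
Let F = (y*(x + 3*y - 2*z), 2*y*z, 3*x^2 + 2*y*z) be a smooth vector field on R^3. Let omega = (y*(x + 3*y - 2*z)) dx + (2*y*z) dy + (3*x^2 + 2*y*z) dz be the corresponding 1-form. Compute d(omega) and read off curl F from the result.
d(omega) = (-2*y + 2*z) dy ∧ dz + (-6*x - 2*y) dz ∧ dx + (-x - 6*y + 2*z) dx ∧ dy; curl F = (-2*y + 2*z, -6*x - 2*y, -x - 6*y + 2*z)

d omega = sum_{i<j} (∂f_j/∂x_i - ∂f_i/∂x_j) dx_i ∧ dx_j. Under the identification (dy ∧ dz, dz ∧ dx, dx ∧ dy) ↔ (e_x, e_y, e_z), the coefficients are exactly the components of curl F. Compute:
  ∂R/∂y - ∂Q/∂z = (2*z) - (2*y) = -2*y + 2*z
  ∂P/∂z - ∂R/∂x = (-2*y) - (6*x) = -6*x - 2*y
  ∂Q/∂x - ∂P/∂y = (0) - (x + 6*y - 2*z) = -x - 6*y + 2*z.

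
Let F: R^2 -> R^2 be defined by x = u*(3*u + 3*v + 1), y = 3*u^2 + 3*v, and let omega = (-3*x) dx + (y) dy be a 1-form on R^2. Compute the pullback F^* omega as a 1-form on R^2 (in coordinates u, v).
F^* omega = (3*u*(-12*u^2 - 27*u*v - 9*u - 9*v^2 - 1)) du + (-27*u^3 - 27*u^2*v + 9*v) dv

Using F^*(f dg) = (f ∘ F) d(g ∘ F), substitute each coordinate x_i by F_i(u, v) in f_i, and replace dx_i by d F_i = (∂F_i/∂u) du + (∂F_i/∂v) dv.
  For the x component: f_1(F) = 3*u*(-3*u - 3*v - 1); d F_1 = (6*u + 3*v + 1) du + (3*u) dv
  For the y component: f_2(F) = 3*u^2 + 3*v; d F_2 = (6*u) du + (3) dv
Combining and collecting du, dv coefficients:
  coeff of du: 3*u*(-12*u^2 - 27*u*v - 9*u - 9*v^2 - 1)
  coeff of dv: -27*u^3 - 27*u^2*v + 9*v
F^* omega = (3*u*(-12*u^2 - 27*u*v - 9*u - 9*v^2 - 1)) du + (-27*u^3 - 27*u^2*v + 9*v) dv.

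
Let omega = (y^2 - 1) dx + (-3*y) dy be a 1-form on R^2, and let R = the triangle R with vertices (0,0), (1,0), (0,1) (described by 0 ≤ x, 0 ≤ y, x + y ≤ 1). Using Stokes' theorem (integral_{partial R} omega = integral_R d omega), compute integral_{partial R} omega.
integral_(partial R) omega = -1/3

Stokes: integral_partial_R omega = integral_R d omega with d omega = (∂Q/∂x - ∂P/∂y) dx ∧ dy.
  ∂Q/∂x = 0
  ∂P/∂y = 2*y
  integrand = ∂Q/∂x - ∂P/∂y = -2*y.
Integrating over R: integral_0^1 integral_0^{1-x} (-2*y) dy dx = -1/3.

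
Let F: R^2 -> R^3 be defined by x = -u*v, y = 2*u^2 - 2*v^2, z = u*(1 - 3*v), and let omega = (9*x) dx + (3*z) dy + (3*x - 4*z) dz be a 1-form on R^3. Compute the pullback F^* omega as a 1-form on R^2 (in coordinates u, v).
F^* omega = (u*(-36*u*v + 12*u - 18*v^2 + 21*v - 4)) du + (6*u*(-3*u*v + 2*u + 6*v^2 - 2*v)) dv

Using F^*(f dg) = (f ∘ F) d(g ∘ F), substitute each coordinate x_i by F_i(u, v) in f_i, and replace dx_i by d F_i = (∂F_i/∂u) du + (∂F_i/∂v) dv.
  For the x component: f_1(F) = -9*u*v; d F_1 = (-v) du + (-u) dv
  For the y component: f_2(F) = 3*u*(1 - 3*v); d F_2 = (4*u) du + (-4*v) dv
  For the z component: f_3(F) = u*(9*v - 4); d F_3 = (1 - 3*v) du + (-3*u) dv
Combining and collecting du, dv coefficients:
  coeff of du: u*(-36*u*v + 12*u - 18*v^2 + 21*v - 4)
  coeff of dv: 6*u*(-3*u*v + 2*u + 6*v^2 - 2*v)
F^* omega = (u*(-36*u*v + 12*u - 18*v^2 + 21*v - 4)) du + (6*u*(-3*u*v + 2*u + 6*v^2 - 2*v)) dv.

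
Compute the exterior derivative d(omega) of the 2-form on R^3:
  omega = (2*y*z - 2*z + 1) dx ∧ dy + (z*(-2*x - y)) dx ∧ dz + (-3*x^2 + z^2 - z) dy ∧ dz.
d(omega) = (-6*x + 2*y + z - 2) dx ∧ dy ∧ dz

For a 2-form omega = sum_{i<j} g_{ij} dx_i ∧ dx_j, the exterior derivative is
  d(omega) = sum_{i<j} d(g_{ij}) ∧ dx_i ∧ dx_j = sum_{i<j, k} (∂g_{ij}/∂x_k) dx_k ∧ dx_i ∧ dx_j.
Expand each term, using dx_k ∧ dx_i ∧ dx_j = sgn(permutation) dx_{(a)} ∧ dx_{(b)} ∧ dx_{(c)} with (a < b < c) sorted:
  d(2*y*z - 2*z + 1) includes (∂/∂z)(2*y*z - 2*z + 1) dz = (2*y - 2) dz, which multiplied by dx ∧ dy gives (2*y - 2) dx ∧ dy ∧ dz
  d(z*(-2*x - y)) includes (∂/∂y)(z*(-2*x - y)) dy = (-z) dy, which multiplied by dx ∧ dz gives (z) dx ∧ dy ∧ dz
  d(-3*x^2 + z^2 - z) includes (∂/∂x)(-3*x^2 + z^2 - z) dx = (-6*x) dx, which multiplied by dy ∧ dz gives (-6*x) dx ∧ dy ∧ dz
Collecting like 3-forms: d(omega) = (-6*x + 2*y + z - 2) dx ∧ dy ∧ dz.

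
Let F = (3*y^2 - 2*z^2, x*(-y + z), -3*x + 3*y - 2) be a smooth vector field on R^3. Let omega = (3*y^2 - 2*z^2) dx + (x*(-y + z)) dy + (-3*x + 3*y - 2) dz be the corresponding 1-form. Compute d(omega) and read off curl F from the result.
d(omega) = (3 - x) dy ∧ dz + (3 - 4*z) dz ∧ dx + (-7*y + z) dx ∧ dy; curl F = (3 - x, 3 - 4*z, -7*y + z)

d omega = sum_{i<j} (∂f_j/∂x_i - ∂f_i/∂x_j) dx_i ∧ dx_j. Under the identification (dy ∧ dz, dz ∧ dx, dx ∧ dy) ↔ (e_x, e_y, e_z), the coefficients are exactly the components of curl F. Compute:
  ∂R/∂y - ∂Q/∂z = (3) - (x) = 3 - x
  ∂P/∂z - ∂R/∂x = (-4*z) - (-3) = 3 - 4*z
  ∂Q/∂x - ∂P/∂y = (-y + z) - (6*y) = -7*y + z.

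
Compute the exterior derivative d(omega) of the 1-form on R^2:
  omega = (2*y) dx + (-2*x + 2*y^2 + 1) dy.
d(omega) = (-4) dx ∧ dy

For a 1-form omega = sum_i f_i dx_i, the exterior derivative is
  d(omega) = sum_{i < j} (∂f_j/∂x_i - ∂f_i/∂x_j) dx_i ∧ dx_j.
  coefficient of dx ∧ dy: ∂f_2/∂x - ∂f_1/∂y = ∂(-2*x + 2*y^2 + 1)/∂x - ∂(2*y)/∂y = -4
Assembling: d(omega) = (-4) dx ∧ dy.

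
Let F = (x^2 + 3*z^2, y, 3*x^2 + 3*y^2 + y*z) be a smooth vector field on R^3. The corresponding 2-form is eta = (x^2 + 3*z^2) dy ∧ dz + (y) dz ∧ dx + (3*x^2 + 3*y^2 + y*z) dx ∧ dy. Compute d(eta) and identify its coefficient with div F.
d(eta) = (2*x + y + 1) dx ∧ dy ∧ dz; div F = 2*x + y + 1

For a 2-form in R^3 of the form above, applying d gives a 3-form with coefficient ∂P/∂x + ∂Q/∂y + ∂R/∂z:
  ∂P/∂x = 2*x
  ∂Q/∂y = 1
  ∂R/∂z = y
Sum = 2*x + y + 1, which is exactly div F.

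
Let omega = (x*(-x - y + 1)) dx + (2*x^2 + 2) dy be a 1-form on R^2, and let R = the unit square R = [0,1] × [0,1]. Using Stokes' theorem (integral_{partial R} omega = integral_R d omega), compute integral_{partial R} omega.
integral_(partial R) omega = 5/2

Stokes: integral_partial_R omega = integral_R d omega with d omega = (∂Q/∂x - ∂P/∂y) dx ∧ dy.
  ∂Q/∂x = 4*x
  ∂P/∂y = -x
  integrand = ∂Q/∂x - ∂P/∂y = 5*x.
Integrating over R: integral_0^1 integral_0^1 (5*x) dx dy = 5/2.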